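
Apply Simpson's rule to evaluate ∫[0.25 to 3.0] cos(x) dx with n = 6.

f(x) = cos(x)
a = 0.25, b = 3.0, n = 6
h = (b - a)/n = 0.458333

Simpson's rule: (h/3)[f(x₀) + 4f(x₁) + 2f(x₂) + ... + f(xₙ)]

x_0 = 0.2500, f(x_0) = 0.968912, coefficient = 1
x_1 = 0.7083, f(x_1) = 0.759447, coefficient = 4
x_2 = 1.1667, f(x_2) = 0.393219, coefficient = 2
x_3 = 1.6250, f(x_3) = -0.054177, coefficient = 4
x_4 = 2.0833, f(x_4) = -0.490390, coefficient = 2
x_5 = 2.5417, f(x_5) = -0.825377, coefficient = 4
x_6 = 3.0000, f(x_6) = -0.989992, coefficient = 1

I ≈ (0.458333/3) × -0.695852 = -0.106311
Exact value: -0.106284
Error: 0.000027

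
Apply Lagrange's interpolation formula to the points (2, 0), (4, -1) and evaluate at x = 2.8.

Lagrange interpolation formula:
P(x) = Σ yᵢ × Lᵢ(x)
where Lᵢ(x) = Π_{j≠i} (x - xⱼ)/(xᵢ - xⱼ)

L_0(2.8) = (2.8 - 4)/(2 - 4) = 0.600000
L_1(2.8) = (2.8 - 2)/(4 - 2) = 0.400000

P(2.8) = 0×L_0(2.8) + (-1)×L_1(2.8)
P(2.8) = -0.400000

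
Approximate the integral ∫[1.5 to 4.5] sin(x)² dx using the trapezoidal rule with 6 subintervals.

f(x) = sin(x)²
a = 1.5, b = 4.5, n = 6
h = (b - a)/n = 0.500000

Trapezoidal rule: (h/2)[f(x₀) + 2f(x₁) + 2f(x₂) + ... + f(xₙ)]

x_0 = 1.5000, f(x_0) = 0.994996, coefficient = 1
x_1 = 2.0000, f(x_1) = 0.826822, coefficient = 2
x_2 = 2.5000, f(x_2) = 0.358169, coefficient = 2
x_3 = 3.0000, f(x_3) = 0.019915, coefficient = 2
x_4 = 3.5000, f(x_4) = 0.123049, coefficient = 2
x_5 = 4.0000, f(x_5) = 0.572750, coefficient = 2
x_6 = 4.5000, f(x_6) = 0.955565, coefficient = 1

I ≈ (0.500000/2) × 5.751970 = 1.437993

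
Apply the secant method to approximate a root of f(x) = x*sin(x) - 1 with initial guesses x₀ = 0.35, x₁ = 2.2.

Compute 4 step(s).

f(x) = x*sin(x) - 1
x₀ = 0.35, x₁ = 2.2

Secant formula: x_{n+1} = x_n - f(x_n)(x_n - x_{n-1})/(f(x_n) - f(x_{n-1}))

Iteration 1:
  f(0.350000) = -0.879986
  f(2.200000) = 0.778692
  x_2 = 2.200000 - 0.778692×(2.200000 - 0.350000)/(0.778692 - (-0.879986))
       = 1.331489
Iteration 2:
  f(2.200000) = 0.778692
  f(1.331489) = 0.293544
  x_3 = 1.331489 - 0.293544×(1.331489 - 2.200000)/(0.293544 - 0.778692)
       = 0.805986
Iteration 3:
  f(1.331489) = 0.293544
  f(0.805986) = -0.418471
  x_4 = 0.805986 - (-0.418471)×(0.805986 - 1.331489)/(-0.418471 - 0.293544)
       = 1.114838
Iteration 4:
  f(0.805986) = -0.418471
  f(1.114838) = 0.000946
  x_5 = 1.114838 - 0.000946×(1.114838 - 0.805986)/(0.000946 - (-0.418471))
       = 1.114142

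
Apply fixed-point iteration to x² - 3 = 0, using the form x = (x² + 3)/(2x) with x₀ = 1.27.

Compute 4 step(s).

Equation: x² - 3 = 0
Fixed-point form: x = (x² + 3)/(2x)
x₀ = 1.27

x_1 = g(1.270000) = 1.816102
x_2 = g(1.816102) = 1.733996
x_3 = g(1.733996) = 1.732052
x_4 = g(1.732052) = 1.732051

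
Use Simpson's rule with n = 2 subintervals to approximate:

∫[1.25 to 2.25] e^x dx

f(x) = e^x
a = 1.25, b = 2.25, n = 2
h = (b - a)/n = 0.500000

Simpson's rule: (h/3)[f(x₀) + 4f(x₁) + 2f(x₂) + ... + f(xₙ)]

x_0 = 1.2500, f(x_0) = 3.490343, coefficient = 1
x_1 = 1.7500, f(x_1) = 5.754603, coefficient = 4
x_2 = 2.2500, f(x_2) = 9.487736, coefficient = 1

I ≈ (0.500000/3) × 35.996489 = 5.999415
Exact value: 5.997393
Error: 0.002022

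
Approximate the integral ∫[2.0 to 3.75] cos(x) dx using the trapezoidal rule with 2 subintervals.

f(x) = cos(x)
a = 2.0, b = 3.75, n = 2
h = (b - a)/n = 0.875000

Trapezoidal rule: (h/2)[f(x₀) + 2f(x₁) + 2f(x₂) + ... + f(xₙ)]

x_0 = 2.0000, f(x_0) = -0.416147, coefficient = 1
x_1 = 2.8750, f(x_1) = -0.964674, coefficient = 2
x_2 = 3.7500, f(x_2) = -0.820559, coefficient = 1

I ≈ (0.875000/2) × -3.166054 = -1.385149
Exact value: -1.480859
Error: 0.095710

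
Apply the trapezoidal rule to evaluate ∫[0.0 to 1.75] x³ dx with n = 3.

f(x) = x³
a = 0.0, b = 1.75, n = 3
h = (b - a)/n = 0.583333

Trapezoidal rule: (h/2)[f(x₀) + 2f(x₁) + 2f(x₂) + ... + f(xₙ)]

x_0 = 0.0000, f(x_0) = 0.000000, coefficient = 1
x_1 = 0.5833, f(x_1) = 0.198495, coefficient = 2
x_2 = 1.1667, f(x_2) = 1.587963, coefficient = 2
x_3 = 1.7500, f(x_3) = 5.359375, coefficient = 1

I ≈ (0.583333/2) × 8.932292 = 2.605252
Exact value: 2.344727
Error: 0.260525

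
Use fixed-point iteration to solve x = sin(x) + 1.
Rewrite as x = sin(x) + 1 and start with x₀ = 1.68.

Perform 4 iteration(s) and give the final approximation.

Equation: x = sin(x) + 1
Fixed-point form: x = sin(x) + 1
x₀ = 1.68

x_1 = g(1.680000) = 1.994043
x_2 = g(1.994043) = 1.911760
x_3 = g(1.911760) = 1.942433
x_4 = g(1.942433) = 1.931734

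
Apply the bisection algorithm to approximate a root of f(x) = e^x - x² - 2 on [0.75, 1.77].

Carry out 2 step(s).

f(x) = e^x - x² - 2
Initial interval: [0.75, 1.77]

Iteration 1:
  c_1 = (0.750000 + 1.770000)/2 = 1.260000
  f(c_1) = f(1.260000) = -0.062179
  f(a) × f(c) ≥ 0, new interval: [1.260000, 1.770000]
Iteration 2:
  c_2 = (1.260000 + 1.770000)/2 = 1.515000
  f(c_2) = f(1.515000) = 0.254196
  f(a) × f(c) < 0, new interval: [1.260000, 1.515000]

After 2 iteration(s), the approximation is c_2 = 1.515000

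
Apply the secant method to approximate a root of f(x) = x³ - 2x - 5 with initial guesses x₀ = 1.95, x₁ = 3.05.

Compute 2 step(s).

f(x) = x³ - 2x - 5
x₀ = 1.95, x₁ = 3.05

Secant formula: x_{n+1} = x_n - f(x_n)(x_n - x_{n-1})/(f(x_n) - f(x_{n-1}))

Iteration 1:
  f(1.950000) = -1.485125
  f(3.050000) = 17.272625
  x_2 = 3.050000 - 17.272625×(3.050000 - 1.950000)/(17.272625 - (-1.485125))
       = 2.037091
Iteration 2:
  f(3.050000) = 17.272625
  f(2.037091) = -0.620781
  x_3 = 2.037091 - (-0.620781)×(2.037091 - 3.050000)/(-0.620781 - 17.272625)
       = 2.072232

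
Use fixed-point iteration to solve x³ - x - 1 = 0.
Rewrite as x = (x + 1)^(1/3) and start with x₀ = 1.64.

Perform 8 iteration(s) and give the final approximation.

Equation: x³ - x - 1 = 0
Fixed-point form: x = (x + 1)^(1/3)
x₀ = 1.64

x_1 = g(1.640000) = 1.382085
x_2 = g(1.382085) = 1.335526
x_3 = g(1.335526) = 1.326768
x_4 = g(1.326768) = 1.325107
x_5 = g(1.325107) = 1.324792
x_6 = g(1.324792) = 1.324732
x_7 = g(1.324732) = 1.324721
x_8 = g(1.324721) = 1.324718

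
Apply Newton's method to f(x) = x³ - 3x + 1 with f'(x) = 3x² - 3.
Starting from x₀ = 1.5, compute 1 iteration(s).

f(x) = x³ - 3x + 1
f'(x) = 3x² - 3
x₀ = 1.5

Newton-Raphson formula: x_{n+1} = x_n - f(x_n)/f'(x_n)

Iteration 1:
  f(1.500000) = -0.125000
  f'(1.500000) = 3.750000
  x_1 = 1.500000 - (-0.125000)/3.750000 = 1.533333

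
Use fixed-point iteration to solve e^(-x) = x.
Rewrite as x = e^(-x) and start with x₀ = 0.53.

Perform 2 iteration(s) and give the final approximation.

Equation: e^(-x) = x
Fixed-point form: x = e^(-x)
x₀ = 0.53

x_1 = g(0.530000) = 0.588605
x_2 = g(0.588605) = 0.555101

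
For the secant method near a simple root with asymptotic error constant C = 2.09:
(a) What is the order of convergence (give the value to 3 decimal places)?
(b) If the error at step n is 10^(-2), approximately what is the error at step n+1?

(a) Secant method has superlinear convergence with order φ = (1+√5)/2 ≈ 1.618.
    This means |e_{n+1}| ≈ C|e_n|^1.618.

(b) With |e_n| = 10^(-2) and C = 2.09:
    |e_{n+1}| ≈ 2.09 × (10^(-2))^1.618 = 2.09 × 10^(-3.24)

(a) ≈ 1.618 (golden ratio); (b) |e_{n+1}| ≈ 1.214e-03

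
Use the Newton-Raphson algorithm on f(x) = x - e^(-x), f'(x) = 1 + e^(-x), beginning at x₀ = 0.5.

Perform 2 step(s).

f(x) = x - e^(-x)
f'(x) = 1 + e^(-x)
x₀ = 0.5

Newton-Raphson formula: x_{n+1} = x_n - f(x_n)/f'(x_n)

Iteration 1:
  f(0.500000) = -0.106531
  f'(0.500000) = 1.606531
  x_1 = 0.500000 - (-0.106531)/1.606531 = 0.566311
Iteration 2:
  f(0.566311) = -0.001305
  f'(0.566311) = 1.567616
  x_2 = 0.566311 - (-0.001305)/1.567616 = 0.567143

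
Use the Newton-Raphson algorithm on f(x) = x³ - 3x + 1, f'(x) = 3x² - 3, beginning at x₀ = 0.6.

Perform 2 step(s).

f(x) = x³ - 3x + 1
f'(x) = 3x² - 3
x₀ = 0.6

Newton-Raphson formula: x_{n+1} = x_n - f(x_n)/f'(x_n)

Iteration 1:
  f(0.600000) = -0.584000
  f'(0.600000) = -1.920000
  x_1 = 0.600000 - (-0.584000)/(-1.920000) = 0.295833
Iteration 2:
  f(0.295833) = 0.138391
  f'(0.295833) = -2.737448
  x_2 = 0.295833 - 0.138391/(-2.737448) = 0.346388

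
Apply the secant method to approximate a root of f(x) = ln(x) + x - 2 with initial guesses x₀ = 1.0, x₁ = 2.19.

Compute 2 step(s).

f(x) = ln(x) + x - 2
x₀ = 1.0, x₁ = 2.19

Secant formula: x_{n+1} = x_n - f(x_n)(x_n - x_{n-1})/(f(x_n) - f(x_{n-1}))

Iteration 1:
  f(1.000000) = -1.000000
  f(2.190000) = 0.973902
  x_2 = 2.190000 - 0.973902×(2.190000 - 1.000000)/(0.973902 - (-1.000000))
       = 1.602867
Iteration 2:
  f(2.190000) = 0.973902
  f(1.602867) = 0.074661
  x_3 = 1.602867 - 0.074661×(1.602867 - 2.190000)/(0.074661 - 0.973902)
       = 1.554119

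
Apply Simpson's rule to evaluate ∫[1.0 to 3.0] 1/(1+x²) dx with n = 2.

f(x) = 1/(1+x²)
a = 1.0, b = 3.0, n = 2
h = (b - a)/n = 1.000000

Simpson's rule: (h/3)[f(x₀) + 4f(x₁) + 2f(x₂) + ... + f(xₙ)]

x_0 = 1.0000, f(x_0) = 0.500000, coefficient = 1
x_1 = 2.0000, f(x_1) = 0.200000, coefficient = 4
x_2 = 3.0000, f(x_2) = 0.100000, coefficient = 1

I ≈ (1.000000/3) × 1.400000 = 0.466667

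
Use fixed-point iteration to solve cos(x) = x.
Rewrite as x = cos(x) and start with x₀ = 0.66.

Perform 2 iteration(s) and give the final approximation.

Equation: cos(x) = x
Fixed-point form: x = cos(x)
x₀ = 0.66

x_1 = g(0.660000) = 0.789992
x_2 = g(0.789992) = 0.703851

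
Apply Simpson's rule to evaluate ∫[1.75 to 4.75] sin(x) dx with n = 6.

f(x) = sin(x)
a = 1.75, b = 4.75, n = 6
h = (b - a)/n = 0.500000

Simpson's rule: (h/3)[f(x₀) + 4f(x₁) + 2f(x₂) + ... + f(xₙ)]

x_0 = 1.7500, f(x_0) = 0.983986, coefficient = 1
x_1 = 2.2500, f(x_1) = 0.778073, coefficient = 4
x_2 = 2.7500, f(x_2) = 0.381661, coefficient = 2
x_3 = 3.2500, f(x_3) = -0.108195, coefficient = 4
x_4 = 3.7500, f(x_4) = -0.571561, coefficient = 2
x_5 = 4.2500, f(x_5) = -0.894989, coefficient = 4
x_6 = 4.7500, f(x_6) = -0.999293, coefficient = 1

I ≈ (0.500000/3) × -1.295553 = -0.215925
Exact value: -0.215848
Error: 0.000077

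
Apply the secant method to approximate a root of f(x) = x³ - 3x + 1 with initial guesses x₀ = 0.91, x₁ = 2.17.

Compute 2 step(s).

f(x) = x³ - 3x + 1
x₀ = 0.91, x₁ = 2.17

Secant formula: x_{n+1} = x_n - f(x_n)(x_n - x_{n-1})/(f(x_n) - f(x_{n-1}))

Iteration 1:
  f(0.910000) = -0.976429
  f(2.170000) = 4.708313
  x_2 = 2.170000 - 4.708313×(2.170000 - 0.910000)/(4.708313 - (-0.976429))
       = 1.126422
Iteration 2:
  f(2.170000) = 4.708313
  f(1.126422) = -0.950032
  x_3 = 1.126422 - (-0.950032)×(1.126422 - 2.170000)/(-0.950032 - 4.708313)
       = 1.301638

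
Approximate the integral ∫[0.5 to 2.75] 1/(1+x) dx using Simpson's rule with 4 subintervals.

f(x) = 1/(1+x)
a = 0.5, b = 2.75, n = 4
h = (b - a)/n = 0.562500

Simpson's rule: (h/3)[f(x₀) + 4f(x₁) + 2f(x₂) + ... + f(xₙ)]

x_0 = 0.5000, f(x_0) = 0.666667, coefficient = 1
x_1 = 1.0625, f(x_1) = 0.484848, coefficient = 4
x_2 = 1.6250, f(x_2) = 0.380952, coefficient = 2
x_3 = 2.1875, f(x_3) = 0.313725, coefficient = 4
x_4 = 2.7500, f(x_4) = 0.266667, coefficient = 1

I ≈ (0.562500/3) × 4.889534 = 0.916788
Exact value: 0.916291
Error: 0.000497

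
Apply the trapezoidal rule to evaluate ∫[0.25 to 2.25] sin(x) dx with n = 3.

f(x) = sin(x)
a = 0.25, b = 2.25, n = 3
h = (b - a)/n = 0.666667

Trapezoidal rule: (h/2)[f(x₀) + 2f(x₁) + 2f(x₂) + ... + f(xₙ)]

x_0 = 0.2500, f(x_0) = 0.247404, coefficient = 1
x_1 = 0.9167, f(x_1) = 0.793578, coefficient = 2
x_2 = 1.5833, f(x_2) = 0.999921, coefficient = 2
x_3 = 2.2500, f(x_3) = 0.778073, coefficient = 1

I ≈ (0.666667/2) × 4.612476 = 1.537492
Exact value: 1.597086
Error: 0.059594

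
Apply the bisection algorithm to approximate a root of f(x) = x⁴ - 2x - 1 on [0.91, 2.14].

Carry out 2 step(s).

f(x) = x⁴ - 2x - 1
Initial interval: [0.91, 2.14]

Iteration 1:
  c_1 = (0.910000 + 2.140000)/2 = 1.525000
  f(c_1) = f(1.525000) = 1.358532
  f(a) × f(c) < 0, new interval: [0.910000, 1.525000]
Iteration 2:
  c_2 = (0.910000 + 1.525000)/2 = 1.217500
  f(c_2) = f(1.217500) = -1.237768
  f(a) × f(c) ≥ 0, new interval: [1.217500, 1.525000]

After 2 iteration(s), the approximation is c_2 = 1.217500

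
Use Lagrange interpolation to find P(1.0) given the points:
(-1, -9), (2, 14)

Lagrange interpolation formula:
P(x) = Σ yᵢ × Lᵢ(x)
where Lᵢ(x) = Π_{j≠i} (x - xⱼ)/(xᵢ - xⱼ)

L_0(1.0) = (1.0 - 2)/(-1 - 2) = 0.333333
L_1(1.0) = (1.0 - (-1))/(2 - (-1)) = 0.666667

P(1.0) = (-9)×L_0(1.0) + 14×L_1(1.0)
P(1.0) = 6.333333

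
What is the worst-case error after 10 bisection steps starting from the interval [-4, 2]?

Bisection error bound: |error| ≤ (b-a)/2^n
|error| ≤ (2 - (-4))/2^10 = 6/2^10
|error| ≤ 0.0058593750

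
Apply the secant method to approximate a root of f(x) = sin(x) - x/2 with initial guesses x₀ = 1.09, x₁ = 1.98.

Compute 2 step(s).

f(x) = sin(x) - x/2
x₀ = 1.09, x₁ = 1.98

Secant formula: x_{n+1} = x_n - f(x_n)(x_n - x_{n-1})/(f(x_n) - f(x_{n-1}))

Iteration 1:
  f(1.090000) = 0.341627
  f(1.980000) = -0.072562
  x_2 = 1.980000 - (-0.072562)×(1.980000 - 1.090000)/(-0.072562 - 0.341627)
       = 1.824080
Iteration 2:
  f(1.980000) = -0.072562
  f(1.824080) = 0.056055
  x_3 = 1.824080 - 0.056055×(1.824080 - 1.980000)/(0.056055 - (-0.072562))
       = 1.892034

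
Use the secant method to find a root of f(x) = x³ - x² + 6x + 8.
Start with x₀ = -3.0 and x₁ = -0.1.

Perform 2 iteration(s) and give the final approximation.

f(x) = x³ - x² + 6x + 8
x₀ = -3.0, x₁ = -0.1

Secant formula: x_{n+1} = x_n - f(x_n)(x_n - x_{n-1})/(f(x_n) - f(x_{n-1}))

Iteration 1:
  f(-3.000000) = -46.000000
  f(-0.100000) = 7.389000
  x_2 = -0.100000 - 7.389000×(-0.100000 - (-3.000000))/(7.389000 - (-46.000000))
       = -0.501358
Iteration 2:
  f(-0.100000) = 7.389000
  f(-0.501358) = 4.614471
  x_3 = -0.501358 - 4.614471×(-0.501358 - (-0.100000))/(4.614471 - 7.389000)
       = -1.168878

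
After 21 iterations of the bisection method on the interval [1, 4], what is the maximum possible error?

Bisection error bound: |error| ≤ (b-a)/2^n
|error| ≤ (4 - 1)/2^21 = 3/2^21
|error| ≤ 0.0000014305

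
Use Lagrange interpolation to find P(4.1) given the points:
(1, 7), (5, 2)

Lagrange interpolation formula:
P(x) = Σ yᵢ × Lᵢ(x)
where Lᵢ(x) = Π_{j≠i} (x - xⱼ)/(xᵢ - xⱼ)

L_0(4.1) = (4.1 - 5)/(1 - 5) = 0.225000
L_1(4.1) = (4.1 - 1)/(5 - 1) = 0.775000

P(4.1) = 7×L_0(4.1) + 2×L_1(4.1)
P(4.1) = 3.125000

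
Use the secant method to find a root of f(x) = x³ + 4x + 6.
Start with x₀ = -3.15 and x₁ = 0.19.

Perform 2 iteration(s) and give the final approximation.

f(x) = x³ + 4x + 6
x₀ = -3.15, x₁ = 0.19

Secant formula: x_{n+1} = x_n - f(x_n)(x_n - x_{n-1})/(f(x_n) - f(x_{n-1}))

Iteration 1:
  f(-3.150000) = -37.855875
  f(0.190000) = 6.766859
  x_2 = 0.190000 - 6.766859×(0.190000 - (-3.150000))/(6.766859 - (-37.855875))
       = -0.316498
Iteration 2:
  f(0.190000) = 6.766859
  f(-0.316498) = 4.702306
  x_3 = -0.316498 - 4.702306×(-0.316498 - 0.190000)/(4.702306 - 6.766859)
       = -1.470116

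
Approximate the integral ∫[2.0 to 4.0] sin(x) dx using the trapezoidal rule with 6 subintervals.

f(x) = sin(x)
a = 2.0, b = 4.0, n = 6
h = (b - a)/n = 0.333333

Trapezoidal rule: (h/2)[f(x₀) + 2f(x₁) + 2f(x₂) + ... + f(xₙ)]

x_0 = 2.0000, f(x_0) = 0.909297, coefficient = 1
x_1 = 2.3333, f(x_1) = 0.723086, coefficient = 2
x_2 = 2.6667, f(x_2) = 0.457273, coefficient = 2
x_3 = 3.0000, f(x_3) = 0.141120, coefficient = 2
x_4 = 3.3333, f(x_4) = -0.190568, coefficient = 2
x_5 = 3.6667, f(x_5) = -0.501277, coefficient = 2
x_6 = 4.0000, f(x_6) = -0.756802, coefficient = 1

I ≈ (0.333333/2) × 1.411762 = 0.235294
Exact value: 0.237497
Error: 0.002203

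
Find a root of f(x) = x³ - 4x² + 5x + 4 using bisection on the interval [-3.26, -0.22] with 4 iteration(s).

f(x) = x³ - 4x² + 5x + 4
Initial interval: [-3.26, -0.22]

Iteration 1:
  c_1 = (-3.260000 + (-0.220000))/2 = -1.740000
  f(c_1) = f(-1.740000) = -22.078424
  f(a) × f(c) ≥ 0, new interval: [-1.740000, -0.220000]
Iteration 2:
  c_2 = (-1.740000 + (-0.220000))/2 = -0.980000
  f(c_2) = f(-0.980000) = -5.682792
  f(a) × f(c) ≥ 0, new interval: [-0.980000, -0.220000]
Iteration 3:
  c_3 = (-0.980000 + (-0.220000))/2 = -0.600000
  f(c_3) = f(-0.600000) = -0.656000
  f(a) × f(c) ≥ 0, new interval: [-0.600000, -0.220000]
Iteration 4:
  c_4 = (-0.600000 + (-0.220000))/2 = -0.410000
  f(c_4) = f(-0.410000) = 1.208679
  f(a) × f(c) < 0, new interval: [-0.600000, -0.410000]

After 4 iteration(s), the approximation is c_4 = -0.410000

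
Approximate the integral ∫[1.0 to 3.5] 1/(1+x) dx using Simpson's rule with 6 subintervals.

f(x) = 1/(1+x)
a = 1.0, b = 3.5, n = 6
h = (b - a)/n = 0.416667

Simpson's rule: (h/3)[f(x₀) + 4f(x₁) + 2f(x₂) + ... + f(xₙ)]

x_0 = 1.0000, f(x_0) = 0.500000, coefficient = 1
x_1 = 1.4167, f(x_1) = 0.413793, coefficient = 4
x_2 = 1.8333, f(x_2) = 0.352941, coefficient = 2
x_3 = 2.2500, f(x_3) = 0.307692, coefficient = 4
x_4 = 2.6667, f(x_4) = 0.272727, coefficient = 2
x_5 = 3.0833, f(x_5) = 0.244898, coefficient = 4
x_6 = 3.5000, f(x_6) = 0.222222, coefficient = 1

I ≈ (0.416667/3) × 5.839093 = 0.810985
Exact value: 0.810930
Error: 0.000055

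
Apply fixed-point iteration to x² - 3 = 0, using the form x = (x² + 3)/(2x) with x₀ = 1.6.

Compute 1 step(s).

Equation: x² - 3 = 0
Fixed-point form: x = (x² + 3)/(2x)
x₀ = 1.6

x_1 = g(1.600000) = 1.737500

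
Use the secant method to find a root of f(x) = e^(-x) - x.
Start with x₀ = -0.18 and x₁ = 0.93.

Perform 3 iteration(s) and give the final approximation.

f(x) = e^(-x) - x
x₀ = -0.18, x₁ = 0.93

Secant formula: x_{n+1} = x_n - f(x_n)(x_n - x_{n-1})/(f(x_n) - f(x_{n-1}))

Iteration 1:
  f(-0.180000) = 1.377217
  f(0.930000) = -0.535446
  x_2 = 0.930000 - (-0.535446)×(0.930000 - (-0.180000))/(-0.535446 - 1.377217)
       = 0.619258
Iteration 2:
  f(0.930000) = -0.535446
  f(0.619258) = -0.080914
  x_3 = 0.619258 - (-0.080914)×(0.619258 - 0.930000)/(-0.080914 - (-0.535446))
       = 0.563941
Iteration 3:
  f(0.619258) = -0.080914
  f(0.563941) = 0.005022
  x_4 = 0.563941 - 0.005022×(0.563941 - 0.619258)/(0.005022 - (-0.080914))
       = 0.567173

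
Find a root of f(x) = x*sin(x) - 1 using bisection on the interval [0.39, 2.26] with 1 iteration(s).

f(x) = x*sin(x) - 1
Initial interval: [0.39, 2.26]

Iteration 1:
  c_1 = (0.390000 + 2.260000)/2 = 1.325000
  f(c_1) = f(1.325000) = 0.285176
  f(a) × f(c) < 0, new interval: [0.390000, 1.325000]

After 1 iteration(s), the approximation is c_1 = 1.325000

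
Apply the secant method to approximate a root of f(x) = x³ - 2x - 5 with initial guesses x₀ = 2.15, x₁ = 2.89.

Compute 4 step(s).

f(x) = x³ - 2x - 5
x₀ = 2.15, x₁ = 2.89

Secant formula: x_{n+1} = x_n - f(x_n)(x_n - x_{n-1})/(f(x_n) - f(x_{n-1}))

Iteration 1:
  f(2.150000) = 0.638375
  f(2.890000) = 13.357569
  x_2 = 2.890000 - 13.357569×(2.890000 - 2.150000)/(13.357569 - 0.638375)
       = 2.112859
Iteration 2:
  f(2.890000) = 13.357569
  f(2.112859) = 0.206456
  x_3 = 2.112859 - 0.206456×(2.112859 - 2.890000)/(0.206456 - 13.357569)
       = 2.100659
Iteration 3:
  f(2.112859) = 0.206456
  f(2.100659) = 0.068407
  x_4 = 2.100659 - 0.068407×(2.100659 - 2.112859)/(0.068407 - 0.206456)
       = 2.094614
Iteration 4:
  f(2.100659) = 0.068407
  f(2.094614) = 0.000696
  x_5 = 2.094614 - 0.000696×(2.094614 - 2.100659)/(0.000696 - 0.068407)
       = 2.094552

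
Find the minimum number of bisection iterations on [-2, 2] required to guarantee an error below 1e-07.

We need (b-a)/2^n ≤ 1e-07
(2 - (-2))/2^n ≤ 1e-07
4/2^n ≤ 1e-07
2^n ≥ 40000000
n ≥ log₂(40000000) = 25.25
n ≥ 26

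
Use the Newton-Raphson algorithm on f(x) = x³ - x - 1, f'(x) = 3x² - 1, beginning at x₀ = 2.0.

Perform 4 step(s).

f(x) = x³ - x - 1
f'(x) = 3x² - 1
x₀ = 2.0

Newton-Raphson formula: x_{n+1} = x_n - f(x_n)/f'(x_n)

Iteration 1:
  f(2.000000) = 5.000000
  f'(2.000000) = 11.000000
  x_1 = 2.000000 - 5.000000/11.000000 = 1.545455
Iteration 2:
  f(1.545455) = 1.145755
  f'(1.545455) = 6.165289
  x_2 = 1.545455 - 1.145755/6.165289 = 1.359615
Iteration 3:
  f(1.359615) = 0.153705
  f'(1.359615) = 4.545658
  x_3 = 1.359615 - 0.153705/4.545658 = 1.325801
Iteration 4:
  f(1.325801) = 0.004625
  f'(1.325801) = 4.273248
  x_4 = 1.325801 - 0.004625/4.273248 = 1.324719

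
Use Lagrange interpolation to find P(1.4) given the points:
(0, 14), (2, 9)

Lagrange interpolation formula:
P(x) = Σ yᵢ × Lᵢ(x)
where Lᵢ(x) = Π_{j≠i} (x - xⱼ)/(xᵢ - xⱼ)

L_0(1.4) = (1.4 - 2)/(0 - 2) = 0.300000
L_1(1.4) = (1.4 - 0)/(2 - 0) = 0.700000

P(1.4) = 14×L_0(1.4) + 9×L_1(1.4)
P(1.4) = 10.500000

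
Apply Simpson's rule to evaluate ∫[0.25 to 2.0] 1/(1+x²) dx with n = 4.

f(x) = 1/(1+x²)
a = 0.25, b = 2.0, n = 4
h = (b - a)/n = 0.437500

Simpson's rule: (h/3)[f(x₀) + 4f(x₁) + 2f(x₂) + ... + f(xₙ)]

x_0 = 0.2500, f(x_0) = 0.941176, coefficient = 1
x_1 = 0.6875, f(x_1) = 0.679045, coefficient = 4
x_2 = 1.1250, f(x_2) = 0.441379, coefficient = 2
x_3 = 1.5625, f(x_3) = 0.290579, coefficient = 4
x_4 = 2.0000, f(x_4) = 0.200000, coefficient = 1

I ≈ (0.437500/3) × 5.902431 = 0.860771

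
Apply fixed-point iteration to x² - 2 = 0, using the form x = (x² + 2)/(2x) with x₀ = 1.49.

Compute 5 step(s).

Equation: x² - 2 = 0
Fixed-point form: x = (x² + 2)/(2x)
x₀ = 1.49

x_1 = g(1.490000) = 1.416141
x_2 = g(1.416141) = 1.414215
x_3 = g(1.414215) = 1.414214
x_4 = g(1.414214) = 1.414214
x_5 = g(1.414214) = 1.414214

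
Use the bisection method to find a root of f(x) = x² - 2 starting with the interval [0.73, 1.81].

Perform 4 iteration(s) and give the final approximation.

f(x) = x² - 2
Initial interval: [0.73, 1.81]

Iteration 1:
  c_1 = (0.730000 + 1.810000)/2 = 1.270000
  f(c_1) = f(1.270000) = -0.387100
  f(a) × f(c) ≥ 0, new interval: [1.270000, 1.810000]
Iteration 2:
  c_2 = (1.270000 + 1.810000)/2 = 1.540000
  f(c_2) = f(1.540000) = 0.371600
  f(a) × f(c) < 0, new interval: [1.270000, 1.540000]
Iteration 3:
  c_3 = (1.270000 + 1.540000)/2 = 1.405000
  f(c_3) = f(1.405000) = -0.025975
  f(a) × f(c) ≥ 0, new interval: [1.405000, 1.540000]
Iteration 4:
  c_4 = (1.405000 + 1.540000)/2 = 1.472500
  f(c_4) = f(1.472500) = 0.168256
  f(a) × f(c) < 0, new interval: [1.405000, 1.472500]

After 4 iteration(s), the approximation is c_4 = 1.472500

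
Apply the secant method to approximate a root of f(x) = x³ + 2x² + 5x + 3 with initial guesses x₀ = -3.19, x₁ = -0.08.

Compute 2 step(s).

f(x) = x³ + 2x² + 5x + 3
x₀ = -3.19, x₁ = -0.08

Secant formula: x_{n+1} = x_n - f(x_n)(x_n - x_{n-1})/(f(x_n) - f(x_{n-1}))

Iteration 1:
  f(-3.190000) = -25.059559
  f(-0.080000) = 2.612288
  x_2 = -0.080000 - 2.612288×(-0.080000 - (-3.190000))/(2.612288 - (-25.059559))
       = -0.373591
Iteration 2:
  f(-0.080000) = 2.612288
  f(-0.373591) = 1.359042
  x_3 = -0.373591 - 1.359042×(-0.373591 - (-0.080000))/(1.359042 - 2.612288)
       = -0.691967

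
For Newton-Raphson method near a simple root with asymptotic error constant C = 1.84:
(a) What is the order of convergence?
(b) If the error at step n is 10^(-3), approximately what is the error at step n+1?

(a) Newton-Raphson has quadratic (order 2) convergence near simple roots.
    This means |e_{n+1}| ≈ C|e_n|².

(b) With |e_n| = 10^(-3) and C = 1.84:
    |e_{n+1}| ≈ 1.84 × (10^(-3))² = 1.84 × 10^(-6)

(a) 2 (quadratic); (b) |e_{n+1}| ≈ 1.840e-06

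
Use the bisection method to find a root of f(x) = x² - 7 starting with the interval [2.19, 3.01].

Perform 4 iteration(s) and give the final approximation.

f(x) = x² - 7
Initial interval: [2.19, 3.01]

Iteration 1:
  c_1 = (2.190000 + 3.010000)/2 = 2.600000
  f(c_1) = f(2.600000) = -0.240000
  f(a) × f(c) ≥ 0, new interval: [2.600000, 3.010000]
Iteration 2:
  c_2 = (2.600000 + 3.010000)/2 = 2.805000
  f(c_2) = f(2.805000) = 0.868025
  f(a) × f(c) < 0, new interval: [2.600000, 2.805000]
Iteration 3:
  c_3 = (2.600000 + 2.805000)/2 = 2.702500
  f(c_3) = f(2.702500) = 0.303506
  f(a) × f(c) < 0, new interval: [2.600000, 2.702500]
Iteration 4:
  c_4 = (2.600000 + 2.702500)/2 = 2.651250
  f(c_4) = f(2.651250) = 0.029127
  f(a) × f(c) < 0, new interval: [2.600000, 2.651250]

After 4 iteration(s), the approximation is c_4 = 2.651250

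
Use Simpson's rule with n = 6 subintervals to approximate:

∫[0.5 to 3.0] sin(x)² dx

f(x) = sin(x)²
a = 0.5, b = 3.0, n = 6
h = (b - a)/n = 0.416667

Simpson's rule: (h/3)[f(x₀) + 4f(x₁) + 2f(x₂) + ... + f(xₙ)]

x_0 = 0.5000, f(x_0) = 0.229849, coefficient = 1
x_1 = 0.9167, f(x_1) = 0.629766, coefficient = 4
x_2 = 1.3333, f(x_2) = 0.944663, coefficient = 2
x_3 = 1.7500, f(x_3) = 0.968228, coefficient = 4
x_4 = 2.1667, f(x_4) = 0.685022, coefficient = 2
x_5 = 2.5833, f(x_5) = 0.280593, coefficient = 4
x_6 = 3.0000, f(x_6) = 0.019915, coefficient = 1

I ≈ (0.416667/3) × 11.023483 = 1.531039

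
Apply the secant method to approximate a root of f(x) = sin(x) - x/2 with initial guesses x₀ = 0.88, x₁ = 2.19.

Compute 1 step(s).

f(x) = sin(x) - x/2
x₀ = 0.88, x₁ = 2.19

Secant formula: x_{n+1} = x_n - f(x_n)(x_n - x_{n-1})/(f(x_n) - f(x_{n-1}))

Iteration 1:
  f(0.880000) = 0.330739
  f(2.190000) = -0.280659
  x_2 = 2.190000 - (-0.280659)×(2.190000 - 0.880000)/(-0.280659 - 0.330739)
       = 1.588651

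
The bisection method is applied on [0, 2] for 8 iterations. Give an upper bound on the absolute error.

Bisection error bound: |error| ≤ (b-a)/2^n
|error| ≤ (2 - 0)/2^8 = 2/2^8
|error| ≤ 0.0078125000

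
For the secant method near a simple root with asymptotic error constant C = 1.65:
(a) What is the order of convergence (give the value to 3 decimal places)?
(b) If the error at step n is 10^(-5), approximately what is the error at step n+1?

(a) Secant method has superlinear convergence with order φ = (1+√5)/2 ≈ 1.618.
    This means |e_{n+1}| ≈ C|e_n|^1.618.

(b) With |e_n| = 10^(-5) and C = 1.65:
    |e_{n+1}| ≈ 1.65 × (10^(-5))^1.618 = 1.65 × 10^(-8.09)

(a) ≈ 1.618 (golden ratio); (b) |e_{n+1}| ≈ 1.341e-08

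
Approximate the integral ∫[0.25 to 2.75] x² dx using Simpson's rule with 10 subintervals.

f(x) = x²
a = 0.25, b = 2.75, n = 10
h = (b - a)/n = 0.250000

Simpson's rule: (h/3)[f(x₀) + 4f(x₁) + 2f(x₂) + ... + f(xₙ)]

x_0 = 0.2500, f(x_0) = 0.062500, coefficient = 1
x_1 = 0.5000, f(x_1) = 0.250000, coefficient = 4
x_2 = 0.7500, f(x_2) = 0.562500, coefficient = 2
x_3 = 1.0000, f(x_3) = 1.000000, coefficient = 4
x_4 = 1.2500, f(x_4) = 1.562500, coefficient = 2
x_5 = 1.5000, f(x_5) = 2.250000, coefficient = 4
x_6 = 1.7500, f(x_6) = 3.062500, coefficient = 2
x_7 = 2.0000, f(x_7) = 4.000000, coefficient = 4
x_8 = 2.2500, f(x_8) = 5.062500, coefficient = 2
x_9 = 2.5000, f(x_9) = 6.250000, coefficient = 4
x_10 = 2.7500, f(x_10) = 7.562500, coefficient = 1

I ≈ (0.250000/3) × 83.125000 = 6.927083
Exact value: 6.927083
Error: 0.000000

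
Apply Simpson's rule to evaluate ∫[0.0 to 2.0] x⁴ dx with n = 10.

f(x) = x⁴
a = 0.0, b = 2.0, n = 10
h = (b - a)/n = 0.200000

Simpson's rule: (h/3)[f(x₀) + 4f(x₁) + 2f(x₂) + ... + f(xₙ)]

x_0 = 0.0000, f(x_0) = 0.000000, coefficient = 1
x_1 = 0.2000, f(x_1) = 0.001600, coefficient = 4
x_2 = 0.4000, f(x_2) = 0.025600, coefficient = 2
x_3 = 0.6000, f(x_3) = 0.129600, coefficient = 4
x_4 = 0.8000, f(x_4) = 0.409600, coefficient = 2
x_5 = 1.0000, f(x_5) = 1.000000, coefficient = 4
x_6 = 1.2000, f(x_6) = 2.073600, coefficient = 2
x_7 = 1.4000, f(x_7) = 3.841600, coefficient = 4
x_8 = 1.6000, f(x_8) = 6.553600, coefficient = 2
x_9 = 1.8000, f(x_9) = 10.497600, coefficient = 4
x_10 = 2.0000, f(x_10) = 16.000000, coefficient = 1

I ≈ (0.200000/3) × 96.006400 = 6.400427
Exact value: 6.400000
Error: 0.000427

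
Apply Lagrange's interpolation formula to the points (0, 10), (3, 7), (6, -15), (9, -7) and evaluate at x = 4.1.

Lagrange interpolation formula:
P(x) = Σ yᵢ × Lᵢ(x)
where Lᵢ(x) = Π_{j≠i} (x - xⱼ)/(xᵢ - xⱼ)

L_0(4.1) = (4.1 - 3)/(0 - 3) × (4.1 - 6)/(0 - 6) × (4.1 - 9)/(0 - 9) = -0.063216
L_1(4.1) = (4.1 - 0)/(3 - 0) × (4.1 - 6)/(3 - 6) × (4.1 - 9)/(3 - 9) = 0.706870
L_2(4.1) = (4.1 - 0)/(6 - 0) × (4.1 - 3)/(6 - 3) × (4.1 - 9)/(6 - 9) = 0.409241
L_3(4.1) = (4.1 - 0)/(9 - 0) × (4.1 - 3)/(9 - 3) × (4.1 - 6)/(9 - 6) = -0.052895

P(4.1) = 10×L_0(4.1) + 7×L_1(4.1) + (-15)×L_2(4.1) + (-7)×L_3(4.1)
P(4.1) = -1.452414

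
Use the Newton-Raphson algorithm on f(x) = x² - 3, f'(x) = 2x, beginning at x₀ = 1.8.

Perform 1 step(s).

f(x) = x² - 3
f'(x) = 2x
x₀ = 1.8

Newton-Raphson formula: x_{n+1} = x_n - f(x_n)/f'(x_n)

Iteration 1:
  f(1.800000) = 0.240000
  f'(1.800000) = 3.600000
  x_1 = 1.800000 - 0.240000/3.600000 = 1.733333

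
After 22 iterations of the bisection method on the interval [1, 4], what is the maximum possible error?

Bisection error bound: |error| ≤ (b-a)/2^n
|error| ≤ (4 - 1)/2^22 = 3/2^22
|error| ≤ 0.0000007153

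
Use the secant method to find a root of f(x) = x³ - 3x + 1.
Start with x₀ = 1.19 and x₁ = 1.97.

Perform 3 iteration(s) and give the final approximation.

f(x) = x³ - 3x + 1
x₀ = 1.19, x₁ = 1.97

Secant formula: x_{n+1} = x_n - f(x_n)(x_n - x_{n-1})/(f(x_n) - f(x_{n-1}))

Iteration 1:
  f(1.190000) = -0.884841
  f(1.970000) = 2.735373
  x_2 = 1.970000 - 2.735373×(1.970000 - 1.190000)/(2.735373 - (-0.884841))
       = 1.380645
Iteration 2:
  f(1.970000) = 2.735373
  f(1.380645) = -0.510176
  x_3 = 1.380645 - (-0.510176)×(1.380645 - 1.970000)/(-0.510176 - 2.735373)
       = 1.473287
Iteration 3:
  f(1.380645) = -0.510176
  f(1.473287) = -0.221981
  x_4 = 1.473287 - (-0.221981)×(1.473287 - 1.380645)/(-0.221981 - (-0.510176))
       = 1.544644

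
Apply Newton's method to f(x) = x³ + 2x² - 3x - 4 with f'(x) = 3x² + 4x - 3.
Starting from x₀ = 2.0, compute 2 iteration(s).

f(x) = x³ + 2x² - 3x - 4
f'(x) = 3x² + 4x - 3
x₀ = 2.0

Newton-Raphson formula: x_{n+1} = x_n - f(x_n)/f'(x_n)

Iteration 1:
  f(2.000000) = 6.000000
  f'(2.000000) = 17.000000
  x_1 = 2.000000 - 6.000000/17.000000 = 1.647059
Iteration 2:
  f(1.647059) = 0.952575
  f'(1.647059) = 11.726644
  x_2 = 1.647059 - 0.952575/11.726644 = 1.565827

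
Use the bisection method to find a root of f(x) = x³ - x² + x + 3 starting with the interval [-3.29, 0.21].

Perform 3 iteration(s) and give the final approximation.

f(x) = x³ - x² + x + 3
Initial interval: [-3.29, 0.21]

Iteration 1:
  c_1 = (-3.290000 + 0.210000)/2 = -1.540000
  f(c_1) = f(-1.540000) = -4.563864
  f(a) × f(c) ≥ 0, new interval: [-1.540000, 0.210000]
Iteration 2:
  c_2 = (-1.540000 + 0.210000)/2 = -0.665000
  f(c_2) = f(-0.665000) = 1.598695
  f(a) × f(c) < 0, new interval: [-1.540000, -0.665000]
Iteration 3:
  c_3 = (-1.540000 + (-0.665000))/2 = -1.102500
  f(c_3) = f(-1.102500) = -0.658102
  f(a) × f(c) ≥ 0, new interval: [-1.102500, -0.665000]

After 3 iteration(s), the approximation is c_3 = -1.102500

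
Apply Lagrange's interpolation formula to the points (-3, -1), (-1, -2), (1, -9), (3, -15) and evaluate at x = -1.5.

Lagrange interpolation formula:
P(x) = Σ yᵢ × Lᵢ(x)
where Lᵢ(x) = Π_{j≠i} (x - xⱼ)/(xᵢ - xⱼ)

L_0(-1.5) = (-1.5 - (-1))/(-3 - (-1)) × (-1.5 - 1)/(-3 - 1) × (-1.5 - 3)/(-3 - 3) = 0.117188
L_1(-1.5) = (-1.5 - (-3))/(-1 - (-3)) × (-1.5 - 1)/(-1 - 1) × (-1.5 - 3)/(-1 - 3) = 1.054688
L_2(-1.5) = (-1.5 - (-3))/(1 - (-3)) × (-1.5 - (-1))/(1 - (-1)) × (-1.5 - 3)/(1 - 3) = -0.210938
L_3(-1.5) = (-1.5 - (-3))/(3 - (-3)) × (-1.5 - (-1))/(3 - (-1)) × (-1.5 - 1)/(3 - 1) = 0.039062

P(-1.5) = (-1)×L_0(-1.5) + (-2)×L_1(-1.5) + (-9)×L_2(-1.5) + (-15)×L_3(-1.5)
P(-1.5) = -0.914062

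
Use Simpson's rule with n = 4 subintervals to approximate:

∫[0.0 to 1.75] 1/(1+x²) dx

f(x) = 1/(1+x²)
a = 0.0, b = 1.75, n = 4
h = (b - a)/n = 0.437500

Simpson's rule: (h/3)[f(x₀) + 4f(x₁) + 2f(x₂) + ... + f(xₙ)]

x_0 = 0.0000, f(x_0) = 1.000000, coefficient = 1
x_1 = 0.4375, f(x_1) = 0.839344, coefficient = 4
x_2 = 0.8750, f(x_2) = 0.566372, coefficient = 2
x_3 = 1.3125, f(x_3) = 0.367288, coefficient = 4
x_4 = 1.7500, f(x_4) = 0.246154, coefficient = 1

I ≈ (0.437500/3) × 7.205428 = 1.050792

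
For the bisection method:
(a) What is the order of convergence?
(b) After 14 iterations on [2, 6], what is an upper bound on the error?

(a) Bisection has linear (order 1) convergence; the error is halved each step.

(b) Error bound = (b-a)/2^n = (6 - 2)/2^{14}
    = 4/2^{14}

(a) 1 (linear); (b) error ≤ 2.44e-04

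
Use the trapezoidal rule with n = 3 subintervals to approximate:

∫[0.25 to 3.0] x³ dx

f(x) = x³
a = 0.25, b = 3.0, n = 3
h = (b - a)/n = 0.916667

Trapezoidal rule: (h/2)[f(x₀) + 2f(x₁) + 2f(x₂) + ... + f(xₙ)]

x_0 = 0.2500, f(x_0) = 0.015625, coefficient = 1
x_1 = 1.1667, f(x_1) = 1.587963, coefficient = 2
x_2 = 2.0833, f(x_2) = 9.042245, coefficient = 2
x_3 = 3.0000, f(x_3) = 27.000000, coefficient = 1

I ≈ (0.916667/2) × 48.276042 = 22.126519
Exact value: 20.249023
Error: 1.877496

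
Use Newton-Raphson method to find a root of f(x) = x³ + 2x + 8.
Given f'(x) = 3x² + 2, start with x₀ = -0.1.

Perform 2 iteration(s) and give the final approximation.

f(x) = x³ + 2x + 8
f'(x) = 3x² + 2
x₀ = -0.1

Newton-Raphson formula: x_{n+1} = x_n - f(x_n)/f'(x_n)

Iteration 1:
  f(-0.100000) = 7.799000
  f'(-0.100000) = 2.030000
  x_1 = -0.100000 - 7.799000/2.030000 = -3.941872
Iteration 2:
  f(-3.941872) = -61.133946
  f'(-3.941872) = 48.615063
  x_2 = -3.941872 - (-61.133946)/48.615063 = -2.684362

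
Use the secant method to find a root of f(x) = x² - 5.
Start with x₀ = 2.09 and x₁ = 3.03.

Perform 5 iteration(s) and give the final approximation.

f(x) = x² - 5
x₀ = 2.09, x₁ = 3.03

Secant formula: x_{n+1} = x_n - f(x_n)(x_n - x_{n-1})/(f(x_n) - f(x_{n-1}))

Iteration 1:
  f(2.090000) = -0.631900
  f(3.030000) = 4.180900
  x_2 = 3.030000 - 4.180900×(3.030000 - 2.090000)/(4.180900 - (-0.631900))
       = 2.213418
Iteration 2:
  f(3.030000) = 4.180900
  f(2.213418) = -0.100781
  x_3 = 2.213418 - (-0.100781)×(2.213418 - 3.030000)/(-0.100781 - 4.180900)
       = 2.232638
Iteration 3:
  f(2.213418) = -0.100781
  f(2.232638) = -0.015326
  x_4 = 2.232638 - (-0.015326)×(2.232638 - 2.213418)/(-0.015326 - (-0.100781))
       = 2.236085
Iteration 4:
  f(2.232638) = -0.015326
  f(2.236085) = 0.000078
  x_5 = 2.236085 - 0.000078×(2.236085 - 2.232638)/(0.000078 - (-0.015326))
       = 2.236068
Iteration 5:
  f(2.236085) = 0.000078
  f(2.236068) = 0.000000
  x_6 = 2.236068 - 0.000000×(2.236068 - 2.236085)/(0.000000 - 0.000078)
       = 2.236068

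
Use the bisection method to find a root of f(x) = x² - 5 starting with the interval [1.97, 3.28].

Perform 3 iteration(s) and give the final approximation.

f(x) = x² - 5
Initial interval: [1.97, 3.28]

Iteration 1:
  c_1 = (1.970000 + 3.280000)/2 = 2.625000
  f(c_1) = f(2.625000) = 1.890625
  f(a) × f(c) < 0, new interval: [1.970000, 2.625000]
Iteration 2:
  c_2 = (1.970000 + 2.625000)/2 = 2.297500
  f(c_2) = f(2.297500) = 0.278506
  f(a) × f(c) < 0, new interval: [1.970000, 2.297500]
Iteration 3:
  c_3 = (1.970000 + 2.297500)/2 = 2.133750
  f(c_3) = f(2.133750) = -0.447111
  f(a) × f(c) ≥ 0, new interval: [2.133750, 2.297500]

After 3 iteration(s), the approximation is c_3 = 2.133750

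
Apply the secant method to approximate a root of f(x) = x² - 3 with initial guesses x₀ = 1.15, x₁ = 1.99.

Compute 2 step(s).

f(x) = x² - 3
x₀ = 1.15, x₁ = 1.99

Secant formula: x_{n+1} = x_n - f(x_n)(x_n - x_{n-1})/(f(x_n) - f(x_{n-1}))

Iteration 1:
  f(1.150000) = -1.677500
  f(1.990000) = 0.960100
  x_2 = 1.990000 - 0.960100×(1.990000 - 1.150000)/(0.960100 - (-1.677500))
       = 1.684236
Iteration 2:
  f(1.990000) = 0.960100
  f(1.684236) = -0.163350
  x_3 = 1.684236 - (-0.163350)×(1.684236 - 1.990000)/(-0.163350 - 0.960100)
       = 1.728694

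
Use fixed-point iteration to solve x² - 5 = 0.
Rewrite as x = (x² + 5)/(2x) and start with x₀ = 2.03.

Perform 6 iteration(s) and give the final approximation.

Equation: x² - 5 = 0
Fixed-point form: x = (x² + 5)/(2x)
x₀ = 2.03

x_1 = g(2.030000) = 2.246527
x_2 = g(2.246527) = 2.236092
x_3 = g(2.236092) = 2.236068
x_4 = g(2.236068) = 2.236068
x_5 = g(2.236068) = 2.236068
x_6 = g(2.236068) = 2.236068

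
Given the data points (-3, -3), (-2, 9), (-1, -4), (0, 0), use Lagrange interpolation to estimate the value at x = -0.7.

Lagrange interpolation formula:
P(x) = Σ yᵢ × Lᵢ(x)
where Lᵢ(x) = Π_{j≠i} (x - xⱼ)/(xᵢ - xⱼ)

L_0(-0.7) = (-0.7 - (-2))/(-3 - (-2)) × (-0.7 - (-1))/(-3 - (-1)) × (-0.7 - 0)/(-3 - 0) = 0.045500
L_1(-0.7) = (-0.7 - (-3))/(-2 - (-3)) × (-0.7 - (-1))/(-2 - (-1)) × (-0.7 - 0)/(-2 - 0) = -0.241500
L_2(-0.7) = (-0.7 - (-3))/(-1 - (-3)) × (-0.7 - (-2))/(-1 - (-2)) × (-0.7 - 0)/(-1 - 0) = 1.046500
L_3(-0.7) = (-0.7 - (-3))/(0 - (-3)) × (-0.7 - (-2))/(0 - (-2)) × (-0.7 - (-1))/(0 - (-1)) = 0.149500

P(-0.7) = (-3)×L_0(-0.7) + 9×L_1(-0.7) + (-4)×L_2(-0.7) + 0×L_3(-0.7)
P(-0.7) = -6.496000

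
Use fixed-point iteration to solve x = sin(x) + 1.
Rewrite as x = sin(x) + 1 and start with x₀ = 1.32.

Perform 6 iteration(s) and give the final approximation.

Equation: x = sin(x) + 1
Fixed-point form: x = sin(x) + 1
x₀ = 1.32

x_1 = g(1.320000) = 1.968715
x_2 = g(1.968715) = 1.921869
x_3 = g(1.921869) = 1.939004
x_4 = g(1.939004) = 1.932974
x_5 = g(1.932974) = 1.935127
x_6 = g(1.935127) = 1.934362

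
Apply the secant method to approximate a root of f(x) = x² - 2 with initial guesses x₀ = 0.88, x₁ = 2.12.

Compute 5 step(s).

f(x) = x² - 2
x₀ = 0.88, x₁ = 2.12

Secant formula: x_{n+1} = x_n - f(x_n)(x_n - x_{n-1})/(f(x_n) - f(x_{n-1}))

Iteration 1:
  f(0.880000) = -1.225600
  f(2.120000) = 2.494400
  x_2 = 2.120000 - 2.494400×(2.120000 - 0.880000)/(2.494400 - (-1.225600))
       = 1.288533
Iteration 2:
  f(2.120000) = 2.494400
  f(1.288533) = -0.339682
  x_3 = 1.288533 - (-0.339682)×(1.288533 - 2.120000)/(-0.339682 - 2.494400)
       = 1.388190
Iteration 3:
  f(1.288533) = -0.339682
  f(1.388190) = -0.072930
  x_4 = 1.388190 - (-0.072930)×(1.388190 - 1.288533)/(-0.072930 - (-0.339682))
       = 1.415435
Iteration 4:
  f(1.388190) = -0.072930
  f(1.415435) = 0.003458
  x_5 = 1.415435 - 0.003458×(1.415435 - 1.388190)/(0.003458 - (-0.072930))
       = 1.414202
Iteration 5:
  f(1.415435) = 0.003458
  f(1.414202) = -0.000032
  x_6 = 1.414202 - (-0.000032)×(1.414202 - 1.415435)/(-0.000032 - 0.003458)
       = 1.414214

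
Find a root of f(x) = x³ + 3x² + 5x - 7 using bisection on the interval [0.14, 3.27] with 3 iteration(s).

f(x) = x³ + 3x² + 5x - 7
Initial interval: [0.14, 3.27]

Iteration 1:
  c_1 = (0.140000 + 3.270000)/2 = 1.705000
  f(c_1) = f(1.705000) = 15.202553
  f(a) × f(c) < 0, new interval: [0.140000, 1.705000]
Iteration 2:
  c_2 = (0.140000 + 1.705000)/2 = 0.922500
  f(c_2) = f(0.922500) = 0.950572
  f(a) × f(c) < 0, new interval: [0.140000, 0.922500]
Iteration 3:
  c_3 = (0.140000 + 0.922500)/2 = 0.531250
  f(c_3) = f(0.531250) = -3.347137
  f(a) × f(c) ≥ 0, new interval: [0.531250, 0.922500]

After 3 iteration(s), the approximation is c_3 = 0.531250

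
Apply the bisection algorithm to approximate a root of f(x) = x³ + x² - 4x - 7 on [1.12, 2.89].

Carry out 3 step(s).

f(x) = x³ + x² - 4x - 7
Initial interval: [1.12, 2.89]

Iteration 1:
  c_1 = (1.120000 + 2.890000)/2 = 2.005000
  f(c_1) = f(2.005000) = -2.939825
  f(a) × f(c) ≥ 0, new interval: [2.005000, 2.890000]
Iteration 2:
  c_2 = (2.005000 + 2.890000)/2 = 2.447500
  f(c_2) = f(2.447500) = 3.861408
  f(a) × f(c) < 0, new interval: [2.005000, 2.447500]
Iteration 3:
  c_3 = (2.005000 + 2.447500)/2 = 2.226250
  f(c_3) = f(2.226250) = 0.084905
  f(a) × f(c) < 0, new interval: [2.005000, 2.226250]

After 3 iteration(s), the approximation is c_3 = 2.226250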